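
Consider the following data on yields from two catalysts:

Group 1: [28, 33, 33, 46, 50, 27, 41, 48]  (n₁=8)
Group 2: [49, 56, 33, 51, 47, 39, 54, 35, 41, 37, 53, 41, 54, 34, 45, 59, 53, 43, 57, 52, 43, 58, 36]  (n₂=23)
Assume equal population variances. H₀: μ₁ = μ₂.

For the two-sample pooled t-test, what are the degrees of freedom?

df = n₁ + n₂ − 2 = 8 + 23 − 2 = 29

degrees of freedom = 29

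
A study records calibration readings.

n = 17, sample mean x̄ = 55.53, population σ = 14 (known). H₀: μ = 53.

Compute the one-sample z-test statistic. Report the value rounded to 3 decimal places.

SE = σ/√n = 14/√17 = 3.3955
z = (x̄−μ₀)/SE = (55.53−53)/3.3955 = 0.7451

test statistic = 0.745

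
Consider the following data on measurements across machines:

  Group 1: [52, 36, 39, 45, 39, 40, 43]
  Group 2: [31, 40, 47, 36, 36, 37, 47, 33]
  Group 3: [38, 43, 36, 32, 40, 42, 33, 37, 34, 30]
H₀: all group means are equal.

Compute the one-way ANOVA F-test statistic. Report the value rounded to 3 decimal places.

test statistic = 2.360

Group means [42.00, 38.38, 36.50], grand mean 38.640
SSB = Σnᵢ(x̄ᵢ−x̄)² = 125.385; SSW = ΣΣ(x−x̄ᵢ)² = 584.375
MSB = 125.385/2 = 62.6925; MSW = 584.375/22 = 26.5625
F = MSB/MSW = 2.3602
df = (2, 22)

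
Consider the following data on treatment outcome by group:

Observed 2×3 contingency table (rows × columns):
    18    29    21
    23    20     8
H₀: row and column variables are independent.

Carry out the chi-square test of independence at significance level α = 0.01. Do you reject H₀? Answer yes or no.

reject H₀: no

Row totals [68, 51], col totals [41, 49, 29], n=119
χ² = (18−23.43)²/23.43 + (29−28.00)²/28.00 + (21−16.57)²/16.57 + (23−17.57)²/17.57 + (20−21.00)²/21.00 + (8−12.43)²/12.43 = 5.7798
df = 2
p-value (upper-tail) = 0.05558
At α=0.01: p ≥ α → fail to reject H₀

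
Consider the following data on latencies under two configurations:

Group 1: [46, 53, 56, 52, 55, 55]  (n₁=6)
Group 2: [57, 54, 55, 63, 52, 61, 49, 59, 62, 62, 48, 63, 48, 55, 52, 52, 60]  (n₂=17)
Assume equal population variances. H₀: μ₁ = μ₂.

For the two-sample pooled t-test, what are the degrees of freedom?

degrees of freedom = 21

df = n₁ + n₂ − 2 = 6 + 17 − 2 = 21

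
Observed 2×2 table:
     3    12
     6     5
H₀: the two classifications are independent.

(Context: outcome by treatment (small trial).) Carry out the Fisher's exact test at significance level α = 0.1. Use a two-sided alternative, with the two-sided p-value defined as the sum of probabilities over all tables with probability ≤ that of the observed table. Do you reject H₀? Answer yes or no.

reject H₀: no

Margins: r₁=15, r₂=11, c₁=9, c₂=17, n=26
p_obs = C(15,3)·C(11,6)/C(26,9); sum pmf over tables with pmf ≤ p_obs
p-value (two-sided) = 0.10343
At α=0.1: p ≥ α → fail to reject H₀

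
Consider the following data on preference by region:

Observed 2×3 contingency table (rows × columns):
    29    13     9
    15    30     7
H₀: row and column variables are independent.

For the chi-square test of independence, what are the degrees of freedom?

degrees of freedom = 2

df = (r−1)(c−1) = (2−1)·(3−1) = 2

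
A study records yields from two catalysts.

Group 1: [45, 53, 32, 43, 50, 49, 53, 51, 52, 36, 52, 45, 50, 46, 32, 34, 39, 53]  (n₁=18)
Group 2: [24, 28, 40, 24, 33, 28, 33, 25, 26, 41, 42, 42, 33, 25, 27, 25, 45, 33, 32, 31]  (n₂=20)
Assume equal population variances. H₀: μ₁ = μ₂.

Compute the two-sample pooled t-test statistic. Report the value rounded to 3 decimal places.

test statistic = 5.753

x̄₁=45.278, s₁=7.560, n₁=18
x̄₂=31.850, s₂=6.831, n₂=20
s_p² = [17·7.560² + 19·6.831²]/36 = 51.6156
SE = √(s_p²·(1/18+1/20)) = 2.3342
t = (45.278−31.850)/2.3342 = 5.7527
df = 36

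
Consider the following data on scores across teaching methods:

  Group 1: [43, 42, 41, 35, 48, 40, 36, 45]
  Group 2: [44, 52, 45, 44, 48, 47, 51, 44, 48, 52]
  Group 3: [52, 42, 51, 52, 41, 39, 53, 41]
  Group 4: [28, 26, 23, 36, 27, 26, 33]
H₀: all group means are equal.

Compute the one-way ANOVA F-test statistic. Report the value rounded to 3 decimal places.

test statistic = 27.683

Group means [41.25, 47.50, 46.38, 28.43], grand mean 41.667
SSB = Σnᵢ(x̄ᵢ−x̄)² = 1745.744; SSW = ΣΣ(x−x̄ᵢ)² = 609.589
MSB = 1745.744/3 = 581.9147; MSW = 609.589/29 = 21.0203
F = MSB/MSW = 27.6834
df = (3, 29)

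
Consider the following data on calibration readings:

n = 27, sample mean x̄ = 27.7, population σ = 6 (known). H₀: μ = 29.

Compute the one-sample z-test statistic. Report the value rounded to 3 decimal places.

test statistic = -1.126

SE = σ/√n = 6/√27 = 1.1547
z = (x̄−μ₀)/SE = (27.7−29)/1.1547 = -1.1258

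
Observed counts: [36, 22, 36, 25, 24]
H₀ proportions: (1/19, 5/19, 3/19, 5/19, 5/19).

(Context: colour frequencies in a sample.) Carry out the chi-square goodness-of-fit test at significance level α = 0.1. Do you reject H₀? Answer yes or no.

n = 143; E_i = n·p_i = [7.53, 37.63, 22.58, 37.63, 37.63]
χ² = (36−7.53)²/7.53 + (22−37.63)²/37.63 + (36−22.58)²/22.58 + (25−37.63)²/37.63 + (24−37.63)²/37.63 = 131.3706
df = 4
p-value (upper-tail) = 0.00000
At α=0.1: p < α → reject H₀

reject H₀: yes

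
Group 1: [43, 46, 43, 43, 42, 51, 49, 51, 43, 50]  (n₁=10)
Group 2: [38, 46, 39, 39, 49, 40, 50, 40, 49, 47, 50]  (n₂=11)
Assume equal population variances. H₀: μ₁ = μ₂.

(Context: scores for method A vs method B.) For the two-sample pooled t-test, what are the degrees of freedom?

df = n₁ + n₂ − 2 = 10 + 11 − 2 = 19

degrees of freedom = 19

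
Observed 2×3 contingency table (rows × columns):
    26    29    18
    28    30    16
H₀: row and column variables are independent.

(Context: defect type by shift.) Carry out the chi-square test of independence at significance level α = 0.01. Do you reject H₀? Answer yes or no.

reject H₀: no

Row totals [73, 74], col totals [54, 59, 34], n=147
χ² = (26−26.82)²/26.82 + (29−29.30)²/29.30 + (18−16.88)²/16.88 + (28−27.18)²/27.18 + (30−29.70)²/29.70 + (16−17.12)²/17.12 = 0.2019
df = 2
p-value (upper-tail) = 0.90399
At α=0.01: p ≥ α → fail to reject H₀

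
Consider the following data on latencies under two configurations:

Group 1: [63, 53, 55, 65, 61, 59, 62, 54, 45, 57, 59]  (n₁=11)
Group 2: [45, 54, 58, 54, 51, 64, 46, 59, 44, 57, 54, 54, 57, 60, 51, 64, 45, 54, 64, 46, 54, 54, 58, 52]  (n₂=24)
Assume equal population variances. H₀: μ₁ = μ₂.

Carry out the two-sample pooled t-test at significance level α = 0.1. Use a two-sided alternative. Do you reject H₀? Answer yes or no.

x̄₁=57.545, s₁=5.646, n₁=11
x̄₂=54.125, s₂=5.980, n₂=24
s_p² = [10·5.646² + 23·5.980²]/33 = 34.5864
SE = √(s_p²·(1/11+1/24)) = 2.1413
t = (57.545−54.125)/2.1413 = 1.5973
df = 33
p-value (two-sided) = 0.11972
At α=0.1: p ≥ α → fail to reject H₀

reject H₀: no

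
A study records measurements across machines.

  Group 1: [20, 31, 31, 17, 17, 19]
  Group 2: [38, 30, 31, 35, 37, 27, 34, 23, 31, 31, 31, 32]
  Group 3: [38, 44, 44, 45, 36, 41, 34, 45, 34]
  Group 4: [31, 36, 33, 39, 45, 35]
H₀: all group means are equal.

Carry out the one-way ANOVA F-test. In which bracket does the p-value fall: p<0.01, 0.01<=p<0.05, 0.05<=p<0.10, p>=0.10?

p-value bracket: p<0.01

Group means [22.50, 31.67, 40.11, 36.50], grand mean 33.182
SSB = Σnᵢ(x̄ᵢ−x̄)² = 1210.354; SSW = ΣΣ(x−x̄ᵢ)² = 708.556
MSB = 1210.354/3 = 403.4512; MSW = 708.556/29 = 24.4330
F = MSB/MSW = 16.5126
df = (3, 29)
p-value (upper-tail) = 0.00000
→ bracket: p<0.01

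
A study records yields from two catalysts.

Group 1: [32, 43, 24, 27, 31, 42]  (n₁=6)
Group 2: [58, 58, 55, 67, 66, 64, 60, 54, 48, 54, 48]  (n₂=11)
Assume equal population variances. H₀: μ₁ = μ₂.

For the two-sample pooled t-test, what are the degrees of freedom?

degrees of freedom = 15

df = n₁ + n₂ − 2 = 6 + 11 − 2 = 15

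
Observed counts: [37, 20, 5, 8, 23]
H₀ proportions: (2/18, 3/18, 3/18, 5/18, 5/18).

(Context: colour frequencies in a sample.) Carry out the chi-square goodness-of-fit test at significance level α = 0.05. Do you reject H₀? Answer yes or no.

reject H₀: yes

n = 93; E_i = n·p_i = [10.33, 15.50, 15.50, 25.83, 25.83]
χ² = (37−10.33)²/10.33 + (20−15.50)²/15.50 + (5−15.50)²/15.50 + (8−25.83)²/25.83 + (23−25.83)²/25.83 = 89.8581
df = 4
p-value (upper-tail) = 0.00000
At α=0.05: p < α → reject H₀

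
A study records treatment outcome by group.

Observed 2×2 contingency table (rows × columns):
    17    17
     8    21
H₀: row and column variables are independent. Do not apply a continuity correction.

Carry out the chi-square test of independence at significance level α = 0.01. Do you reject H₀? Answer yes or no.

Row totals [34, 29], col totals [25, 38], n=63
χ² = (17−13.49)²/13.49 + (17−20.51)²/20.51 + (8−11.51)²/11.51 + (21−17.49)²/17.49 = 3.2849
df = 1
p-value (upper-tail) = 0.06992
At α=0.01: p ≥ α → fail to reject H₀

reject H₀: no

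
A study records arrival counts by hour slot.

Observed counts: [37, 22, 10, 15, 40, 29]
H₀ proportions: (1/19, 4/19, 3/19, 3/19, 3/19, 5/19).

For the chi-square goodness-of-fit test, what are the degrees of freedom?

degrees of freedom = 5

df = k − 1 = 6 − 1 = 5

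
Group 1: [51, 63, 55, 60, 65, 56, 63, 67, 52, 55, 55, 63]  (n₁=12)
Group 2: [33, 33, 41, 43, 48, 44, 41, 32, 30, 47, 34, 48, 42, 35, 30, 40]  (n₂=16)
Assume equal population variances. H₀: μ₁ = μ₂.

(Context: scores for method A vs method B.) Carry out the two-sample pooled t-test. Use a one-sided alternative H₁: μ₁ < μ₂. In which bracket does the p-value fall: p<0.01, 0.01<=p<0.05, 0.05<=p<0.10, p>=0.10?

x̄₁=58.750, s₁=5.379, n₁=12
x̄₂=38.812, s₂=6.369, n₂=16
s_p² = [11·5.379² + 15·6.369²]/26 = 35.6418
SE = √(s_p²·(1/12+1/16)) = 2.2799
t = (58.750−38.812)/2.2799 = 8.7451
df = 26
p-value (one-sided, H₁ less) = 1.00000
→ bracket: p>=0.10

p-value bracket: p>=0.10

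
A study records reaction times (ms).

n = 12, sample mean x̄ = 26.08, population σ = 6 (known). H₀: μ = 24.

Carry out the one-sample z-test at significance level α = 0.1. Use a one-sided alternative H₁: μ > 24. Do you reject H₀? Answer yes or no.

reject H₀: no

SE = σ/√n = 6/√12 = 1.7321
z = (x̄−μ₀)/SE = (26.08−24)/1.7321 = 1.2009
p-value (one-sided, H₁ greater) = 0.11490
At α=0.1: p ≥ α → fail to reject H₀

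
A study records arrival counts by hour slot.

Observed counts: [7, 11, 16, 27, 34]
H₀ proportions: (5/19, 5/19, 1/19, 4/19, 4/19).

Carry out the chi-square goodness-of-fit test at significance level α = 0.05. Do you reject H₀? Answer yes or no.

n = 95; E_i = n·p_i = [25.00, 25.00, 5.00, 20.00, 20.00]
χ² = (7−25.00)²/25.00 + (11−25.00)²/25.00 + (16−5.00)²/5.00 + (27−20.00)²/20.00 + (34−20.00)²/20.00 = 57.2500
df = 4
p-value (upper-tail) = 0.00000
At α=0.05: p < α → reject H₀

reject H₀: yes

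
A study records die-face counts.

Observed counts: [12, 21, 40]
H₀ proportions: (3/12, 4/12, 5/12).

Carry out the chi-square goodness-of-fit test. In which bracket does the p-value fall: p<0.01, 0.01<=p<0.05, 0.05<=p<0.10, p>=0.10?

p-value bracket: 0.05<=p<0.10

n = 73; E_i = n·p_i = [18.25, 24.33, 30.42]
χ² = (12−18.25)²/18.25 + (21−24.33)²/24.33 + (40−30.42)²/30.42 = 5.6164
df = 2
p-value (upper-tail) = 0.06031
→ bracket: 0.05<=p<0.10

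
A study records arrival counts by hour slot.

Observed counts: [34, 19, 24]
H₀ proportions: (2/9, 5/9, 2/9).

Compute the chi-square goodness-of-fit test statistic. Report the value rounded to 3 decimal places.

test statistic = 32.660

n = 77; E_i = n·p_i = [17.11, 42.78, 17.11]
χ² = (34−17.11)²/17.11 + (19−42.78)²/42.78 + (24−17.11)²/17.11 = 32.6597
df = 2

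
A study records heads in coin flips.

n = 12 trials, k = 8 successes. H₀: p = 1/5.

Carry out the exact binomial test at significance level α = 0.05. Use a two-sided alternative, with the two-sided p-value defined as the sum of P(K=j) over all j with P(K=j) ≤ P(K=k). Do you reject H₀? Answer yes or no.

Exact binomial: n=12, k=8, p₀=1/5=0.2000
P(X=j) = C(n,j)·p₀^j·(1−p₀)^(n−j); p = Σ P(X=j) over j with P(X=j) ≤ P(X=8)
p-value (two-sided) = 0.00058
At α=0.05: p < α → reject H₀

reject H₀: yes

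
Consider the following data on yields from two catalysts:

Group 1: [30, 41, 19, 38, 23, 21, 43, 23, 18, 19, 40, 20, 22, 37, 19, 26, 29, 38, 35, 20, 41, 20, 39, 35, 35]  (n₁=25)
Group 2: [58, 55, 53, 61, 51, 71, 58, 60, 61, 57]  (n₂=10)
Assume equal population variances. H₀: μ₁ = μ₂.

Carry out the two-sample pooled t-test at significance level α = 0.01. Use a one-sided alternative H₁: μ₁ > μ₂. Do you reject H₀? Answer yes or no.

x̄₁=29.240, s₁=8.890, n₁=25
x̄₂=58.500, s₂=5.503, n₂=10
s_p² = [24·8.890² + 9·5.503²]/33 = 65.7291
SE = √(s_p²·(1/25+1/10)) = 3.0335
t = (29.240−58.500)/3.0335 = -9.6456
df = 33
p-value (one-sided, H₁ greater) = 1.00000
At α=0.01: p ≥ α → fail to reject H₀

reject H₀: no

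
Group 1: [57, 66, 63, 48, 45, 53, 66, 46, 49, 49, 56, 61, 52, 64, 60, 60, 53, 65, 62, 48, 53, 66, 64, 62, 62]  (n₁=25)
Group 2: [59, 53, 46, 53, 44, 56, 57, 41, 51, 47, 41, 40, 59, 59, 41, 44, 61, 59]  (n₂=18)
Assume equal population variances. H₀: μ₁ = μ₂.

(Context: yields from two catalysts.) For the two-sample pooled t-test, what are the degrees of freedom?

degrees of freedom = 41

df = n₁ + n₂ − 2 = 25 + 18 − 2 = 41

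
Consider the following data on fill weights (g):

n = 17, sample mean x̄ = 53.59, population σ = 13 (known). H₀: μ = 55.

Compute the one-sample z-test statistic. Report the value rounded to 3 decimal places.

SE = σ/√n = 13/√17 = 3.1530
z = (x̄−μ₀)/SE = (53.59−55)/3.1530 = -0.4472

test statistic = -0.447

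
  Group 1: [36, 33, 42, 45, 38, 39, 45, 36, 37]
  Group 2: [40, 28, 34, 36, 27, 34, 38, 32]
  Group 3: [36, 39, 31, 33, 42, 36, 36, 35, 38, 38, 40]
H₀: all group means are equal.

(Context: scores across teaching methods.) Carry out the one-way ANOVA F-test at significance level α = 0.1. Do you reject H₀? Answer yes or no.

reject H₀: yes

Group means [39.00, 33.62, 36.73], grand mean 36.571
SSB = Σnᵢ(x̄ᵢ−x̄)² = 122.800; SSW = ΣΣ(x−x̄ᵢ)² = 382.057
MSB = 122.800/2 = 61.4002; MSW = 382.057/25 = 15.2823
F = MSB/MSW = 4.0177
df = (2, 25)
p-value (upper-tail) = 0.03069
At α=0.1: p < α → reject H₀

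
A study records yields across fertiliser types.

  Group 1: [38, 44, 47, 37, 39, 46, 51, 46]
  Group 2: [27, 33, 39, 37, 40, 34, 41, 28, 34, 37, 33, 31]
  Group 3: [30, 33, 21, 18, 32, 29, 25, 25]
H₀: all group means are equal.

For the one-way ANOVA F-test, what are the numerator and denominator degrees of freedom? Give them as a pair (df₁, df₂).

k = 3 groups, N = 28 total
df = (k−1, N−k) = (3−1, 28−3) = (2, 25)

degrees of freedom = [2, 25]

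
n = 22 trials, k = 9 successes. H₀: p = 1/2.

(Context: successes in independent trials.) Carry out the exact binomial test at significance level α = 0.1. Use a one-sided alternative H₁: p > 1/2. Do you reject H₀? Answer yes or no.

reject H₀: no

Exact binomial: n=22, k=9, p₀=1/2=0.5000
P(X≥9) from Σ C(n,i)·p₀^i·(1−p₀)^(n−i)
p-value (one-sided, H₁ greater) = 0.85686
At α=0.1: p ≥ α → fail to reject H₀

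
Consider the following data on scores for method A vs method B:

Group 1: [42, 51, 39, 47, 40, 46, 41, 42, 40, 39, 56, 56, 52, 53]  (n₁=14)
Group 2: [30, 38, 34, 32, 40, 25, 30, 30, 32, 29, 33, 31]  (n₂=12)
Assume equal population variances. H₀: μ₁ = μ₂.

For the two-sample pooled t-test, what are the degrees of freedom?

df = n₁ + n₂ − 2 = 14 + 12 − 2 = 24

degrees of freedom = 24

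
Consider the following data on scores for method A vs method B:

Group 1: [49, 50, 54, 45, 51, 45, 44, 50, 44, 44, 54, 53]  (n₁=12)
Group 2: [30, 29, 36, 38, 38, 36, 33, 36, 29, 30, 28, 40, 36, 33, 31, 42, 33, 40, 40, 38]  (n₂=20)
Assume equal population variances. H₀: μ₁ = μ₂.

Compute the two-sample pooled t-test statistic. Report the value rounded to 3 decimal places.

x̄₁=48.583, s₁=4.010, n₁=12
x̄₂=34.800, s₂=4.312, n₂=20
s_p² = [11·4.010² + 19·4.312²]/30 = 17.6706
SE = √(s_p²·(1/12+1/20)) = 1.5350
t = (48.583−34.800)/1.5350 = 8.9797
df = 30

test statistic = 8.980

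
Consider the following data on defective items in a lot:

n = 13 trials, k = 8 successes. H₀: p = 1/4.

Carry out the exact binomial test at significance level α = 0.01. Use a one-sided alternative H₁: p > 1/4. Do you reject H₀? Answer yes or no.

reject H₀: yes

Exact binomial: n=13, k=8, p₀=1/4=0.2500
P(X≥8) from Σ C(n,i)·p₀^i·(1−p₀)^(n−i)
p-value (one-sided, H₁ greater) = 0.00565
At α=0.01: p < α → reject H₀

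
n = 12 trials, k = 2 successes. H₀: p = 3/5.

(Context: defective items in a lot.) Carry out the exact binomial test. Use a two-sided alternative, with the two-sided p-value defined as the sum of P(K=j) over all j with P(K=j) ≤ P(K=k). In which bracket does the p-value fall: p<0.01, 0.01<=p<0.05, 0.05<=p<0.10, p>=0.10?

Exact binomial: n=12, k=2, p₀=3/5=0.6000
P(X=j) = C(n,j)·p₀^j·(1−p₀)^(n−j); p = Σ P(X=j) over j with P(X=j) ≤ P(X=2)
p-value (two-sided) = 0.00499
→ bracket: p<0.01

p-value bracket: p<0.01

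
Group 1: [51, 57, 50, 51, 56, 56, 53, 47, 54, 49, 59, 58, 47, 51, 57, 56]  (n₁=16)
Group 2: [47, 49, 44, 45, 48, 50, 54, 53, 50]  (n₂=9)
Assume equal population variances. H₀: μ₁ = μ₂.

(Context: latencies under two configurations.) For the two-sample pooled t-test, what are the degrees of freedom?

degrees of freedom = 23

df = n₁ + n₂ − 2 = 16 + 9 − 2 = 23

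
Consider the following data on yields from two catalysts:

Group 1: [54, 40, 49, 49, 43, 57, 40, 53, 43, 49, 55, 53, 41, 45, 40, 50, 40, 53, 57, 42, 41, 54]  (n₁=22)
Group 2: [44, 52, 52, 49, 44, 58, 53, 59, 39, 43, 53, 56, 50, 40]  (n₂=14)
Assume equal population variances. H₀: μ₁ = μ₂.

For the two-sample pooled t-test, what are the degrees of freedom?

df = n₁ + n₂ − 2 = 22 + 14 − 2 = 34

degrees of freedom = 34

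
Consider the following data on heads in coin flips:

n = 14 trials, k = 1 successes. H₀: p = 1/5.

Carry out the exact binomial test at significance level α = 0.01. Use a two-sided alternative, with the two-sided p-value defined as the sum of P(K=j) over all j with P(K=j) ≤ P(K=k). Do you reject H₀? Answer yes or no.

Exact binomial: n=14, k=1, p₀=1/5=0.2000
P(X=j) = C(n,j)·p₀^j·(1−p₀)^(n−j); p = Σ P(X=j) over j with P(X=j) ≤ P(X=1)
p-value (two-sided) = 0.32775
At α=0.01: p ≥ α → fail to reject H₀

reject H₀: no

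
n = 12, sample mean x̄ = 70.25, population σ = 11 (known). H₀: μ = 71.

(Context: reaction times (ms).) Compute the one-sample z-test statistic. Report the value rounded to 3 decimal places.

test statistic = -0.236

SE = σ/√n = 11/√12 = 3.1754
z = (x̄−μ₀)/SE = (70.25−71)/3.1754 = -0.2362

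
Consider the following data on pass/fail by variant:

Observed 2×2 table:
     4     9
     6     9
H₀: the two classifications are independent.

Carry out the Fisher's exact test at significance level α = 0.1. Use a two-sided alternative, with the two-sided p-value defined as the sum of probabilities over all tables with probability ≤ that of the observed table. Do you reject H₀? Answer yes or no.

reject H₀: no

Margins: r₁=13, r₂=15, c₁=10, c₂=18, n=28
p_obs = C(13,4)·C(15,6)/C(28,10); sum pmf over tables with pmf ≤ p_obs
p-value (two-sided) = 0.70549
At α=0.1: p ≥ α → fail to reject H₀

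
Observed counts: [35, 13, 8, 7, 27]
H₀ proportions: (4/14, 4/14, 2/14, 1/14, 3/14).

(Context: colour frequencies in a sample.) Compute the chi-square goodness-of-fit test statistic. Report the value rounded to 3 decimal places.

n = 90; E_i = n·p_i = [25.71, 25.71, 12.86, 6.43, 19.29]
χ² = (35−25.71)²/25.71 + (13−25.71)²/25.71 + (8−12.86)²/12.86 + (7−6.43)²/6.43 + (27−19.29)²/19.29 = 14.6111
df = 4

test statistic = 14.611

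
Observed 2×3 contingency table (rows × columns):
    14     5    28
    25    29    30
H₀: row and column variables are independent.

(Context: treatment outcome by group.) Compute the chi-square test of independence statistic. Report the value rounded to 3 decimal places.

Row totals [47, 84], col totals [39, 34, 58], n=131
χ² = (14−13.99)²/13.99 + (5−12.20)²/12.20 + (28−20.81)²/20.81 + (25−25.01)²/25.01 + (29−21.80)²/21.80 + (30−37.19)²/37.19 = 10.4999
df = 2

test statistic = 10.500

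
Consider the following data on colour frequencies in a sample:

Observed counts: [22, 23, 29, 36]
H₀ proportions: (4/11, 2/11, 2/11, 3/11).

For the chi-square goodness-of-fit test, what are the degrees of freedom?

degrees of freedom = 3

df = k − 1 = 4 − 1 = 3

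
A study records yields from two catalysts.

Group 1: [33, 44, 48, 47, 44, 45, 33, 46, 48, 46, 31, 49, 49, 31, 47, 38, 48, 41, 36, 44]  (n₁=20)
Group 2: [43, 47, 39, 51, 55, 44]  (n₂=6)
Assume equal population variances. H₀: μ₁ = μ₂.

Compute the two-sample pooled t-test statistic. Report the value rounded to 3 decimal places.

test statistic = -1.415

x̄₁=42.400, s₁=6.336, n₁=20
x̄₂=46.500, s₂=5.788, n₂=6
s_p² = [19·6.336² + 5·5.788²]/24 = 38.7625
SE = √(s_p²·(1/20+1/6)) = 2.8980
t = (42.400−46.500)/2.8980 = -1.4148
df = 24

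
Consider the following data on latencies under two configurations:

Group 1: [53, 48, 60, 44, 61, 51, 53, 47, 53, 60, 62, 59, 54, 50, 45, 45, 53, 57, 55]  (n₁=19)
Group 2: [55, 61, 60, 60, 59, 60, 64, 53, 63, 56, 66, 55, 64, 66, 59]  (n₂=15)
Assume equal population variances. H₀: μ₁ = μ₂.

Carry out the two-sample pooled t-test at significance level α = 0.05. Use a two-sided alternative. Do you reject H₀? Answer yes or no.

reject H₀: yes

x̄₁=53.158, s₁=5.689, n₁=19
x̄₂=60.067, s₂=4.061, n₂=15
s_p² = [18·5.689² + 14·4.061²]/32 = 25.4206
SE = √(s_p²·(1/19+1/15)) = 1.7414
t = (53.158−60.067)/1.7414 = -3.9673
df = 32
p-value (two-sided) = 0.00038
At α=0.05: p < α → reject H₀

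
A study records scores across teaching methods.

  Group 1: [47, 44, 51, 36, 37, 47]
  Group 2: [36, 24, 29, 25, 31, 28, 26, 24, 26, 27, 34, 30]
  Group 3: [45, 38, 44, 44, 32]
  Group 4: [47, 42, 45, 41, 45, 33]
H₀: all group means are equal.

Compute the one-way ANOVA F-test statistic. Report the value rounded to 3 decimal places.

test statistic = 19.564

Group means [43.67, 28.33, 40.60, 42.17], grand mean 36.483
SSB = Σnᵢ(x̄ᵢ−x̄)² = 1385.208; SSW = ΣΣ(x−x̄ᵢ)² = 590.033
MSB = 1385.208/3 = 461.7360; MSW = 590.033/25 = 23.6013
F = MSB/MSW = 19.5640
df = (3, 25)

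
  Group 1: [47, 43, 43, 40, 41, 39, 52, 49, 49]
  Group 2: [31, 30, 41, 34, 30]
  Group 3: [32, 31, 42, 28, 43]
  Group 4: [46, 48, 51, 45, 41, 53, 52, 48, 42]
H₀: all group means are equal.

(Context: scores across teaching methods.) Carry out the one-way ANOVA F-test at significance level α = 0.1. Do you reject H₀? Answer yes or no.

reject H₀: yes

Group means [44.78, 33.20, 35.20, 47.33], grand mean 41.821
SSB = Σnᵢ(x̄ᵢ−x̄)² = 942.952; SSW = ΣΣ(x−x̄ᵢ)² = 587.156
MSB = 942.952/3 = 314.3172; MSW = 587.156/24 = 24.4648
F = MSB/MSW = 12.8477
df = (3, 24)
p-value (upper-tail) = 0.00003
At α=0.1: p < α → reject H₀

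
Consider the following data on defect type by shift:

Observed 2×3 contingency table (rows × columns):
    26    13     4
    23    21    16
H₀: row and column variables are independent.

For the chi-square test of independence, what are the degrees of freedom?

degrees of freedom = 2

df = (r−1)(c−1) = (2−1)·(3−1) = 2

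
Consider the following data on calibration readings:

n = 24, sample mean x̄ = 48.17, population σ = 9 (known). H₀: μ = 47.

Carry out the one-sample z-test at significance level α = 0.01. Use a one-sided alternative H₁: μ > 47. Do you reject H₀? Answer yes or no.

reject H₀: no

SE = σ/√n = 9/√24 = 1.8371
z = (x̄−μ₀)/SE = (48.17−47)/1.8371 = 0.6369
p-value (one-sided, H₁ greater) = 0.26211
At α=0.01: p ≥ α → fail to reject H₀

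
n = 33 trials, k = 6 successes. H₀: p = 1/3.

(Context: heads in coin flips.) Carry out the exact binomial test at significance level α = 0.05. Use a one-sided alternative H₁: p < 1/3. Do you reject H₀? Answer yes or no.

reject H₀: yes

Exact binomial: n=33, k=6, p₀=1/3=0.3333
P(X≤6) from Σ C(n,i)·p₀^i·(1−p₀)^(n−i)
p-value (one-sided, H₁ less) = 0.04344
At α=0.05: p < α → reject H₀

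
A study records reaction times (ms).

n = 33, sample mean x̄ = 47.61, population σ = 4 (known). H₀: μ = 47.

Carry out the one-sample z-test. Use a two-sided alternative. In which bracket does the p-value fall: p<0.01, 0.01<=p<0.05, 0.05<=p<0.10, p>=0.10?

p-value bracket: p>=0.10

SE = σ/√n = 4/√33 = 0.6963
z = (x̄−μ₀)/SE = (47.61−47)/0.6963 = 0.8760
p-value (two-sided) = 0.38101
→ bracket: p>=0.10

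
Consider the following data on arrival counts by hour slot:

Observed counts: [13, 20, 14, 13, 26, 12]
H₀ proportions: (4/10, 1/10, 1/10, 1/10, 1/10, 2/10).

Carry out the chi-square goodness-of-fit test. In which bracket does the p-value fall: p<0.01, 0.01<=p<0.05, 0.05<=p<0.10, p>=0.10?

p-value bracket: p<0.01

n = 98; E_i = n·p_i = [39.20, 9.80, 9.80, 9.80, 9.80, 19.60]
χ² = (13−39.20)²/39.20 + (20−9.80)²/9.80 + (14−9.80)²/9.80 + (13−9.80)²/9.80 + (26−9.80)²/9.80 + (12−19.60)²/19.60 = 60.6990
df = 5
p-value (upper-tail) = 0.00000
→ bracket: p<0.01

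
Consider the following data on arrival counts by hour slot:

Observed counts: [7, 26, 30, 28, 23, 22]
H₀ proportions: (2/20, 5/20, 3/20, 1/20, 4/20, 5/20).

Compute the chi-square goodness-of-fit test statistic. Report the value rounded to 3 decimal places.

test statistic = 80.581

n = 136; E_i = n·p_i = [13.60, 34.00, 20.40, 6.80, 27.20, 34.00]
χ² = (7−13.60)²/13.60 + (26−34.00)²/34.00 + (30−20.40)²/20.40 + (28−6.80)²/6.80 + (23−27.20)²/27.20 + (22−34.00)²/34.00 = 80.5809
df = 5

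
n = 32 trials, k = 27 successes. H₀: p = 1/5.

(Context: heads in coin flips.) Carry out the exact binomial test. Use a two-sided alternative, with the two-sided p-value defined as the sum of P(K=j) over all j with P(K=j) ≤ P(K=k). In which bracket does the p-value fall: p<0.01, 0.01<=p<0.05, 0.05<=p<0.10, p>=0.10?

Exact binomial: n=32, k=27, p₀=1/5=0.2000
P(X=j) = C(n,j)·p₀^j·(1−p₀)^(n−j); p = Σ P(X=j) over j with P(X=j) ≤ P(X=27)
p-value (two-sided) = 0.00000
→ bracket: p<0.01

p-value bracket: p<0.01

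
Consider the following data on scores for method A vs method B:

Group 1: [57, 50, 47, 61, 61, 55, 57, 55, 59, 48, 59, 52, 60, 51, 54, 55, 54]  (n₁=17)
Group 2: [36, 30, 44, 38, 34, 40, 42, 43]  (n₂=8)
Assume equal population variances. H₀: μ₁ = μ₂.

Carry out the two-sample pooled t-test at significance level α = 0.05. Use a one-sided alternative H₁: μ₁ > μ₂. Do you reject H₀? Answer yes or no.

reject H₀: yes

x̄₁=55.000, s₁=4.345, n₁=17
x̄₂=38.375, s₂=4.838, n₂=8
s_p² = [16·4.345² + 7·4.838²]/23 = 20.2554
SE = √(s_p²·(1/17+1/8)) = 1.9296
t = (55.000−38.375)/1.9296 = 8.6157
df = 23
p-value (one-sided, H₁ greater) = 0.00000
At α=0.05: p < α → reject H₀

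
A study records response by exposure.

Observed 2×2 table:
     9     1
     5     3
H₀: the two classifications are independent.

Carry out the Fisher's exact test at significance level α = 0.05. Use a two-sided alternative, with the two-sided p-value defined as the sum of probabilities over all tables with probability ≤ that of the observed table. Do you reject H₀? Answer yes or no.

Margins: r₁=10, r₂=8, c₁=14, c₂=4, n=18
p_obs = C(10,9)·C(8,5)/C(18,14); sum pmf over tables with pmf ≤ p_obs
p-value (two-sided) = 0.27451
At α=0.05: p ≥ α → fail to reject H₀

reject H₀: no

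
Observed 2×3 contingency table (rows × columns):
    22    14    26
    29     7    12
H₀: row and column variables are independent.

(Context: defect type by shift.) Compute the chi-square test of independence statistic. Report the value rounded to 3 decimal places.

test statistic = 6.780

Row totals [62, 48], col totals [51, 21, 38], n=110
χ² = (22−28.75)²/28.75 + (14−11.84)²/11.84 + (26−21.42)²/21.42 + (29−22.25)²/22.25 + (7−9.16)²/9.16 + (12−16.58)²/16.58 = 6.7800
df = 2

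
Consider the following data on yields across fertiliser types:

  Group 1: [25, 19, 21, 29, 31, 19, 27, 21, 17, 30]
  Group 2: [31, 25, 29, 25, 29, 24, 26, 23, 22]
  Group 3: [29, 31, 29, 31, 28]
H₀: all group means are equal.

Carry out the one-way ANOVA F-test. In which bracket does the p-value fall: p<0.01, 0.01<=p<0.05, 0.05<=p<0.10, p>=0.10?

Group means [23.90, 26.00, 29.60], grand mean 25.875
SSB = Σnᵢ(x̄ᵢ−x̄)² = 108.525; SSW = ΣΣ(x−x̄ᵢ)² = 318.100
MSB = 108.525/2 = 54.2625; MSW = 318.100/21 = 15.1476
F = MSB/MSW = 3.5822
df = (2, 21)
p-value (upper-tail) = 0.04586
→ bracket: 0.01<=p<0.05

p-value bracket: 0.01<=p<0.05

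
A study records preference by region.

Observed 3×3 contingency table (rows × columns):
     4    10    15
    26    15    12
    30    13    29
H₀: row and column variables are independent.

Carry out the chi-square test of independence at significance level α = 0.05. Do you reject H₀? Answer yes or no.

reject H₀: yes

Row totals [29, 53, 72], col totals [60, 38, 56], n=154
χ² = (4−11.30)²/11.30 + (10−7.16)²/7.16 + (15−10.55)²/10.55 + (26−20.65)²/20.65 + (15−13.08)²/13.08 + (12−19.27)²/19.27 + (30−28.05)²/28.05 + (13−17.77)²/17.77 + (29−26.18)²/26.18 = 13.8576
df = 4
p-value (upper-tail) = 0.00776
At α=0.05: p < α → reject H₀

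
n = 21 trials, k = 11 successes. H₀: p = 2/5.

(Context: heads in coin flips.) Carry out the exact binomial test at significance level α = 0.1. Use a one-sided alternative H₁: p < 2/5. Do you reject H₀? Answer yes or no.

reject H₀: no

Exact binomial: n=21, k=11, p₀=2/5=0.4000
P(X≤11) from Σ C(n,i)·p₀^i·(1−p₀)^(n−i)
p-value (one-sided, H₁ less) = 0.91508
At α=0.1: p ≥ α → fail to reject H₀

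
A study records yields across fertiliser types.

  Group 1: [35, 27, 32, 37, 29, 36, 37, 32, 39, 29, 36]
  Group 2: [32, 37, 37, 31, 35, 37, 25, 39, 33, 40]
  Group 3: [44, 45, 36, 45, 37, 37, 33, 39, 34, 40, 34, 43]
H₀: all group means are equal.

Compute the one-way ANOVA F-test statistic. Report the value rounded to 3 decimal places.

Group means [33.55, 34.60, 38.92], grand mean 35.818
SSB = Σnᵢ(x̄ᵢ−x̄)² = 186.865; SSW = ΣΣ(x−x̄ᵢ)² = 554.044
MSB = 186.865/2 = 93.4326; MSW = 554.044/30 = 18.4681
F = MSB/MSW = 5.0591
df = (2, 30)

test statistic = 5.059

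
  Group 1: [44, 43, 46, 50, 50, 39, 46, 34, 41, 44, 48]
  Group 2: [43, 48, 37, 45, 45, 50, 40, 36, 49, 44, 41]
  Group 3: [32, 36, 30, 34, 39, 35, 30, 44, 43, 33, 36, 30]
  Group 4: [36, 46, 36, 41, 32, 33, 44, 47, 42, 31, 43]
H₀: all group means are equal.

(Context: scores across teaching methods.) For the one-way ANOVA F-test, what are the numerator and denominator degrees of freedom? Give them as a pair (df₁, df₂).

k = 4 groups, N = 45 total
df = (k−1, N−k) = (4−1, 45−4) = (3, 41)

degrees of freedom = [3, 41]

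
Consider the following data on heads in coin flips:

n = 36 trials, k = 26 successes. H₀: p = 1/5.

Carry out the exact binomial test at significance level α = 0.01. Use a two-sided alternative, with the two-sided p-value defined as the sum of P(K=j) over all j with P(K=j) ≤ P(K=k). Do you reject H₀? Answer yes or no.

Exact binomial: n=36, k=26, p₀=1/5=0.2000
P(X=j) = C(n,j)·p₀^j·(1−p₀)^(n−j); p = Σ P(X=j) over j with P(X=j) ≤ P(X=26)
p-value (two-sided) = 0.00000
At α=0.01: p < α → reject H₀

reject H₀: yes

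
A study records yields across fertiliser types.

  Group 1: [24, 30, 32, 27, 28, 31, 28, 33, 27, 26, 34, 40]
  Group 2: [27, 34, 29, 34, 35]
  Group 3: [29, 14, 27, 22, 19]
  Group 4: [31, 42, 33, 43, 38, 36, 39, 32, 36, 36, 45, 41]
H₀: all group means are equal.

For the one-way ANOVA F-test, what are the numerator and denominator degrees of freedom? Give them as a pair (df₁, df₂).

k = 4 groups, N = 34 total
df = (k−1, N−k) = (4−1, 34−4) = (3, 30)

degrees of freedom = [3, 30]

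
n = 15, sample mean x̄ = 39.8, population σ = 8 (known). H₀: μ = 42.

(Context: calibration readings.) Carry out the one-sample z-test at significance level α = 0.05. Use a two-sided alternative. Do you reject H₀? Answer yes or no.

SE = σ/√n = 8/√15 = 2.0656
z = (x̄−μ₀)/SE = (39.8−42)/2.0656 = -1.0651
p-value (two-sided) = 0.28684
At α=0.05: p ≥ α → fail to reject H₀

reject H₀: no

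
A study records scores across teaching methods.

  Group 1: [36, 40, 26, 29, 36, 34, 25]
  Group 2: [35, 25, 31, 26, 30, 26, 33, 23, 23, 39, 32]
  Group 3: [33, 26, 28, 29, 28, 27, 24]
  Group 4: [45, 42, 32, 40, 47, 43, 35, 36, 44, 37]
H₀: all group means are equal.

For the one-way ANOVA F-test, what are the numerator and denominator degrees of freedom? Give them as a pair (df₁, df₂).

k = 4 groups, N = 35 total
df = (k−1, N−k) = (4−1, 35−4) = (3, 31)

degrees of freedom = [3, 31]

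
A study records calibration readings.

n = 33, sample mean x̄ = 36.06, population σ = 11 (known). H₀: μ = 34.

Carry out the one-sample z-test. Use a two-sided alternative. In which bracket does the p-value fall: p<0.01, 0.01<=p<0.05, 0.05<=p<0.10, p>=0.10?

SE = σ/√n = 11/√33 = 1.9149
z = (x̄−μ₀)/SE = (36.06−34)/1.9149 = 1.0758
p-value (two-sided) = 0.28202
→ bracket: p>=0.10

p-value bracket: p>=0.10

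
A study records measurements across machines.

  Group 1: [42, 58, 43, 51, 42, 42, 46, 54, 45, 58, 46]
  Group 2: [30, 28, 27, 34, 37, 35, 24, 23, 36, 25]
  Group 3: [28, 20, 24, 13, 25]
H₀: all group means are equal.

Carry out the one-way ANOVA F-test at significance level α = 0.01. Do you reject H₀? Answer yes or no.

Group means [47.91, 29.90, 22.00], grand mean 36.000
SSB = Σnᵢ(x̄ᵢ−x̄)² = 2912.191; SSW = ΣΣ(x−x̄ᵢ)² = 777.809
MSB = 2912.191/2 = 1456.0955; MSW = 777.809/23 = 33.8178
F = MSB/MSW = 43.0571
df = (2, 23)
p-value (upper-tail) = 0.00000
At α=0.01: p < α → reject H₀

reject H₀: yes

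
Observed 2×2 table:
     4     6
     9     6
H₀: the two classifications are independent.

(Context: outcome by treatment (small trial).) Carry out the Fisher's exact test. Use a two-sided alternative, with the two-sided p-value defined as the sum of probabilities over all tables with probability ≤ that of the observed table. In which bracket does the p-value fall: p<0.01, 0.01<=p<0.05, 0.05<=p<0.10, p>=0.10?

p-value bracket: p>=0.10

Margins: r₁=10, r₂=15, c₁=13, c₂=12, n=25
p_obs = C(10,4)·C(15,9)/C(25,13); sum pmf over tables with pmf ≤ p_obs
p-value (two-sided) = 0.42831
→ bracket: p>=0.10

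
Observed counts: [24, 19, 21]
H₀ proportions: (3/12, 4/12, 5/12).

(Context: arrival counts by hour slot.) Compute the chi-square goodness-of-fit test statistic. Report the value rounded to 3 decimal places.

test statistic = 5.459

n = 64; E_i = n·p_i = [16.00, 21.33, 26.67]
χ² = (24−16.00)²/16.00 + (19−21.33)²/21.33 + (21−26.67)²/26.67 = 5.4594
df = 2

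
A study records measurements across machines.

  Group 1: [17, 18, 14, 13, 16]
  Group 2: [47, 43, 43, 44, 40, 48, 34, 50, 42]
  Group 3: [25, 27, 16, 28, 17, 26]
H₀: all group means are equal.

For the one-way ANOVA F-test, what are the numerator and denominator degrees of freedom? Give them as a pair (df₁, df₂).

k = 3 groups, N = 20 total
df = (k−1, N−k) = (3−1, 20−3) = (2, 17)

degrees of freedom = [2, 17]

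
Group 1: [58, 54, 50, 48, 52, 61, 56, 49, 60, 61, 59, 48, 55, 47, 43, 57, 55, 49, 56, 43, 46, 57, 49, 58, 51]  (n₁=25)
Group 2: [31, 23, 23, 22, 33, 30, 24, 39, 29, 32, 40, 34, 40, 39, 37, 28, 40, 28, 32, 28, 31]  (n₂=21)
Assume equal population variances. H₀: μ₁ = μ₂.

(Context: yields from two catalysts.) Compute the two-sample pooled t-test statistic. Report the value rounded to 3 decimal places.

x̄₁=52.880, s₁=5.472, n₁=25
x̄₂=31.571, s₂=5.938, n₂=21
s_p² = [24·5.472² + 20·5.938²]/44 = 32.3587
SE = √(s_p²·(1/25+1/21)) = 1.6838
t = (52.880−31.571)/1.6838 = 12.6549
df = 44

test statistic = 12.655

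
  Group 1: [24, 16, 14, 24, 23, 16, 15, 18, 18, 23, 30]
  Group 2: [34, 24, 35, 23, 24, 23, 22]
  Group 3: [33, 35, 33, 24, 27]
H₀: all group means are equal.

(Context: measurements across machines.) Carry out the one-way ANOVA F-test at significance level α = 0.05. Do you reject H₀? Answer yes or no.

Group means [20.09, 26.43, 30.40], grand mean 24.261
SSB = Σnᵢ(x̄ᵢ−x̄)² = 412.611; SSW = ΣΣ(x−x̄ᵢ)² = 523.823
MSB = 412.611/2 = 206.3057; MSW = 523.823/20 = 26.1912
F = MSB/MSW = 7.8769
df = (2, 20)
p-value (upper-tail) = 0.00300
At α=0.05: p < α → reject H₀

reject H₀: yes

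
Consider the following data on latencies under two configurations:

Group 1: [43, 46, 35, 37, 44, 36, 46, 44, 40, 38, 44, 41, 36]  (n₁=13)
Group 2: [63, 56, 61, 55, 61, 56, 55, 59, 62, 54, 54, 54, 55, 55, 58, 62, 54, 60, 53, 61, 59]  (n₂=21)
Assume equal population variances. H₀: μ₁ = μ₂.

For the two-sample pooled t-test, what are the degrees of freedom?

degrees of freedom = 32

df = n₁ + n₂ − 2 = 13 + 21 − 2 = 32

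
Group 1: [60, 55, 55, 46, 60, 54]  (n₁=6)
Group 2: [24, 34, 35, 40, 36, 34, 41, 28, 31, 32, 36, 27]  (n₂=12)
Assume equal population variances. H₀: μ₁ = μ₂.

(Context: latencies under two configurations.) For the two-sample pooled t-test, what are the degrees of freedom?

degrees of freedom = 16

df = n₁ + n₂ − 2 = 6 + 12 − 2 = 16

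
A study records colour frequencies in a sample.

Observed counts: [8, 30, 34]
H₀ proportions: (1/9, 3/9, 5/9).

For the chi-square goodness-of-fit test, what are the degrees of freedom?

df = k − 1 = 3 − 1 = 2

degrees of freedom = 2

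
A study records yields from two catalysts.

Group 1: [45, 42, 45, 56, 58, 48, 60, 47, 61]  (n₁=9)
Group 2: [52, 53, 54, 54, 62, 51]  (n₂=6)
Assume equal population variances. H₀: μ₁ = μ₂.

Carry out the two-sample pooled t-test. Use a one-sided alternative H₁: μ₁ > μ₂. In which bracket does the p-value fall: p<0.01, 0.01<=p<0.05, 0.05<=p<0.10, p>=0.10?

x̄₁=51.333, s₁=7.348, n₁=9
x̄₂=54.333, s₂=3.933, n₂=6
s_p² = [8·7.348² + 5·3.933²]/13 = 39.1795
SE = √(s_p²·(1/9+1/6)) = 3.2990
t = (51.333−54.333)/3.2990 = -0.9094
df = 13
p-value (one-sided, H₁ greater) = 0.81015
→ bracket: p>=0.10

p-value bracket: p>=0.10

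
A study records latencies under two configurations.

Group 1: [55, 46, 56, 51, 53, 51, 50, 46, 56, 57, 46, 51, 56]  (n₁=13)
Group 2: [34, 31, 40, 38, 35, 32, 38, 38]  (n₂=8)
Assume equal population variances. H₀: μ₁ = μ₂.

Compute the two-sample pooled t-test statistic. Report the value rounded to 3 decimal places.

test statistic = 9.481

x̄₁=51.846, s₁=4.059, n₁=13
x̄₂=35.750, s₂=3.240, n₂=8
s_p² = [12·4.059² + 7·3.240²]/19 = 14.2733
SE = √(s_p²·(1/13+1/8)) = 1.6977
t = (51.846−35.750)/1.6977 = 9.4813
df = 19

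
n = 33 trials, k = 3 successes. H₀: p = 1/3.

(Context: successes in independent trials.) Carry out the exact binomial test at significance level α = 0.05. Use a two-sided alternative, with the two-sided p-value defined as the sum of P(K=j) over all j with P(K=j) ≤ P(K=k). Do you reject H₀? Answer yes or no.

reject H₀: yes

Exact binomial: n=33, k=3, p₀=1/3=0.3333
P(X=j) = C(n,j)·p₀^j·(1−p₀)^(n−j); p = Σ P(X=j) over j with P(X=j) ≤ P(X=3)
p-value (two-sided) = 0.00248
At α=0.05: p < α → reject H₀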